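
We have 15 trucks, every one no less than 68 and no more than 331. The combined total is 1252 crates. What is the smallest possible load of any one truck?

To make one truck as small as possible, make the other 14 as large as possible.
The other 14 can take up 14 × 331 = 4634 ≥ 1252 − 68, so one truck can sit at its floor of 68.
Achievable: one at 68 and the other 14 totalling 1184, which fits since 14 × 68 ≤ 1184 ≤ 14 × 331.

68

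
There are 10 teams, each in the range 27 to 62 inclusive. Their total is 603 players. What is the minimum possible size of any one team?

To make one team as small as possible, make the other 9 as large as possible.
The other 9 contribute at most 9 × 62 = 558, leaving at least 603 − 558 = 45.
Since 45 ≥ 27, this is achievable: one at 45 and 9 at 62.

45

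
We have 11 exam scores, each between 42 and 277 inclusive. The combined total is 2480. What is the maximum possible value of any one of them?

To make one score as large as possible, make the other 10 as small as possible.
The other 10 contribute at least 10 × 42 = 420, leaving at most 2480 − 420 = 2060.
But each score is capped at 277, so the maximum is 277.
Achievable: one at 277 and the other 10 totalling 2203, which fits since 10 × 42 ≤ 2203 ≤ 10 × 277.

277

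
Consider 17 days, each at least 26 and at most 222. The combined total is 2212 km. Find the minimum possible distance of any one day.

26

To make one day as small as possible, make the other 16 as large as possible.
The other 16 can take up 16 × 222 = 3552 ≥ 2212 − 26, so one day can sit at its floor of 26.
Achievable: one at 26 and the other 16 totalling 2186, which fits since 16 × 26 ≤ 2186 ≤ 16 × 222.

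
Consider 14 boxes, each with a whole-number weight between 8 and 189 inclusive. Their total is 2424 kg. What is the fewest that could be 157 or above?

If only k of them are at least 157, the other 14 − k are at most 156, so the total is at most k·189 + (14 − k)·156.
This must reach 2424, so k·189 + (14 − k)·156 ≥ 2424, giving k ≥ 8.
Exactly 8 works: 8 values at 189 and 6 at 156 total 2448; lower one of the high values by 24 (still ≥ 157) to hit 2424.

8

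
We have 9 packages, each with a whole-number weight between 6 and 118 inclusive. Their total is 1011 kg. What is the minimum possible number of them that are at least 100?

7

Each value short of 100 is at most 99, costing at least 118 − 99 = 19 against the maximum total of 1062.
We can afford to lose at most 1062 − 1011 = 51, so at most ⌊51/19⌋ = 2 fall short, and at least 7 are ≥ 100.
Exactly 7 works: 7 values at 118 and 2 at 99 total 1024; lower one of the high values by 13 (still ≥ 100) to hit 1011.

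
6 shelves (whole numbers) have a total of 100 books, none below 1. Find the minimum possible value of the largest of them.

17

If every one of the 6 were at most 16, the total would be at most 6 × 16 = 96 < 100.
Taking 2 copies of 16 and 4 copies of 17 gives exactly 100, so 17 is attained.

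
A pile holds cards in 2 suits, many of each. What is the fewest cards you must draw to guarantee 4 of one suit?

In the worst case you draw 3 of each of the 2 suits: 2 × 3 = 6.
One more forces 4 of some suit, so 6 + 1 = 7.

7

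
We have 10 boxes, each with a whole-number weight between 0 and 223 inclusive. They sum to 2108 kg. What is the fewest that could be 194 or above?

Suppose at most 10 − j of them reach 194; then j values are ≤ 193 and the rest ≤ 223.
The total is then ≤ 193·j + 223·(10 − j) = 2230 − 30j. For this to be ≥ 2108 we need j ≤ 4, so at least 10 − 4 = 6 must reach 194.
Exactly 6 works: 6 values at 223 and 4 at 193 total 2110; lower one of the high values by 2 (still ≥ 194) to hit 2108.

6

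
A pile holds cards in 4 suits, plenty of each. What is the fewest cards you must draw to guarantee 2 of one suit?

5

You could draw 1 of every suit without reaching 2 of any — 4 in all.
One more forces 2 of some suit, so 4 + 1 = 5.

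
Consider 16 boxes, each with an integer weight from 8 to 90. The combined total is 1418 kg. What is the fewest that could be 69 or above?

If only k of them are at least 69, the other 16 − k are at most 68, so the total is at most k·90 + (16 − k)·68.
This must reach 1418, so k·90 + (16 − k)·68 ≥ 1418, giving k ≥ 15.
Exactly 15 works: 15 values at 90 and 1 at 68 total 1418.

15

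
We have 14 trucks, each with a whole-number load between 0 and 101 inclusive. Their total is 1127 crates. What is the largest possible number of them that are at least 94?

If k of the values are ≥ 94, the total is ≥ 94k + 0(14 − k).
Setting 94k + 0(14 − k) ≤ 1127 gives 94k ≤ 1127, so k ≤ 11.
k = 11 is achieved by 11 values at 94 and 3 at 0, total 1034; add 93 to one value (staying below 94) to reach 1127.

11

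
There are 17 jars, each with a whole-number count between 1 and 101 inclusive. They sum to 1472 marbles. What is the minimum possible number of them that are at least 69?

10

If only k of them are at least 69, the other 17 − k are at most 68, so the total is at most k·101 + (17 − k)·68.
This must reach 1472, so k·101 + (17 − k)·68 ≥ 1472, giving k ≥ 10.
Exactly 10 works: 10 values at 101 and 7 at 68 total 1486; lower one of the high values by 14 (still ≥ 69) to hit 1472.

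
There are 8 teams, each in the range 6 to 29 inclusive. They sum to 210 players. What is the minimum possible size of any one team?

7

To make one team as small as possible, make the other 7 as large as possible.
The other 7 contribute at most 7 × 29 = 203, leaving at least 210 − 203 = 7.
Since 7 ≥ 6, this is achievable: one at 7 and 7 at 29.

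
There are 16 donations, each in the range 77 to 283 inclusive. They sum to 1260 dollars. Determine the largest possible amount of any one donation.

105

To make one donation as large as possible, make the other 15 as small as possible.
The other 15 contribute at least 15 × 77 = 1155, leaving at most 1260 − 1155 = 105.
Since 105 ≤ 283, this is achievable: one at 105 and 15 at 77.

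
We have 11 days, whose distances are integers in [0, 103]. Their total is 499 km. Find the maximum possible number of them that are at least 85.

5

Suppose k of them are at least 85. Those contribute at least 85 each and the other 11 − k at least 0 each.
So the total is at least 85k + 0(11 − k) = 0 + 85k. This must be ≤ 499, giving k ≤ 5.
k = 5 is achieved by 5 values at 85 and 6 at 0, total 425; add 74 to one value (staying below 85) to reach 499.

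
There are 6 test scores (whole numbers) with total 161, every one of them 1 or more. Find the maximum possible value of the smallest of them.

26

The average is 161/6 < 27, so some value is ≤ 26.
Equality holds with 1 value of 26 and 5 values of 27.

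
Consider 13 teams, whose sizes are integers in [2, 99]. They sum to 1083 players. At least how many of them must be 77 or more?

5

If only k of them are at least 77, the other 13 − k are at most 76, so the total is at most k·99 + (13 − k)·76.
This must reach 1083, so k·99 + (13 − k)·76 ≥ 1083, giving k ≥ 5.
Exactly 5 works: 5 values at 99 and 8 at 76 total 1103; lower one of the high values by 20 (still ≥ 77) to hit 1083.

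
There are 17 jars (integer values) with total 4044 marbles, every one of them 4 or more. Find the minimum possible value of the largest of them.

Some value must be at least ⌈4044/17⌉ = 238, since 17 × 237 = 4029 < 4044.
Taking 2 copies of 237 and 15 copies of 238 gives exactly 4044, so 238 is attained.

238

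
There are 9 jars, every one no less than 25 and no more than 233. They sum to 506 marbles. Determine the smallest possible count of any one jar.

25

Minimizing one value means maximizing the remaining 8.
The other 8 can take up 8 × 233 = 1864 ≥ 506 − 25, so one jar can sit at its floor of 25.
Achievable: one at 25 and the other 8 totalling 481, which fits since 8 × 25 ≤ 481 ≤ 8 × 233.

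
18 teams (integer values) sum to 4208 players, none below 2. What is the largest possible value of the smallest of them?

233

The 18 values sum to 4208, so their minimum is at most ⌊4208/18⌋ = 233.
Equality holds with 4 values of 233 and 14 values of 234.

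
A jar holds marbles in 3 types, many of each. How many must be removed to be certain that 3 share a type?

7

You could draw 2 of every type without reaching 3 of any — 6 in all.
One more forces 3 of some type, so 6 + 1 = 7.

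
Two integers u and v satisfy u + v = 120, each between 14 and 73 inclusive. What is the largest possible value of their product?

3600

For a fixed sum, the product uv is largest when u and v are as close as possible.
Taking u = 60 and v = 60 (both in [14, 73]) gives uv = 3600.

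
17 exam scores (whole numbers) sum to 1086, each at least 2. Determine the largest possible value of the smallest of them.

63

The average is 1086/17 < 64, so some value is ≤ 63.
Equality holds with 2 values of 63 and 15 values of 64.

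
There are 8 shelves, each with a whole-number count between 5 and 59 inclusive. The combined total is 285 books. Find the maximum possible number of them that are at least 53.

5

Suppose k of them are at least 53. Those contribute at least 53 each and the other 8 − k at least 5 each.
So the total is at least 53k + 5(8 − k) = 40 + 48k. This must be ≤ 285, giving k ≤ 5.
k = 5 is achieved by 5 values at 53 and 3 at 5, total 280; add 5 to one value (staying below 53) to reach 285.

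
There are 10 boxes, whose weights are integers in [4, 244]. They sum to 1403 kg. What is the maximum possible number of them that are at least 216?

6

Suppose k of them are at least 216. Those contribute at least 216 each and the other 10 − k at least 4 each.
So the total is at least 216k + 4(10 − k) = 40 + 212k. This must be ≤ 1403, giving k ≤ 6.
k = 6 is achieved by 6 values at 216 and 4 at 4, total 1312; add 91 to one value (staying below 216) to reach 1403.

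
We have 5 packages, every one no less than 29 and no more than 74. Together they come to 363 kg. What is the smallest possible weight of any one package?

Minimizing one value means maximizing the remaining 4.
The other 4 contribute at most 4 × 74 = 296, leaving at least 363 − 296 = 67.
Since 67 ≥ 29, this is achievable: one at 67 and 4 at 74.

67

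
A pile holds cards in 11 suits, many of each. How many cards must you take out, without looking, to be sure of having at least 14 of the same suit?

You could draw 13 of every suit without reaching 14 of any — 143 in all.
One more forces 14 of some suit, so 143 + 1 = 144.

144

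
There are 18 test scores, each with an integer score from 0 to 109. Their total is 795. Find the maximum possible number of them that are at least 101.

7

With k values at 101 or above and the rest at least 0, the sum is at least 0 + 101k.
Since the sum is 795, we need 101k ≤ 795, i.e. k ≤ 7.
k = 7 is achieved by 7 values at 101 and 11 at 0, total 707; add 88 to one value (staying below 101) to reach 795.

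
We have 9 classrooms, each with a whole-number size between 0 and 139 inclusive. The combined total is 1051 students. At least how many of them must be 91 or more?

5

Suppose at most 9 − j of them reach 91; then j values are ≤ 90 and the rest ≤ 139.
The total is then ≤ 90·j + 139·(9 − j) = 1251 − 49j. For this to be ≥ 1051 we need j ≤ 4, so at least 9 − 4 = 5 must reach 91.
Exactly 5 works: 5 values at 139 and 4 at 90 total 1055; lower one of the high values by 4 (still ≥ 91) to hit 1051.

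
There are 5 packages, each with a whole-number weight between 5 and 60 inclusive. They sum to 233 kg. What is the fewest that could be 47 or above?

1

If only k of them are at least 47, the other 5 − k are at most 46, so the total is at most k·60 + (5 − k)·46.
This must reach 233, so k·60 + (5 − k)·46 ≥ 233, giving k ≥ 1.
Exactly 1 works: 1 value at 60 and 4 at 46 total 244; lower one of the high values by 11 (still ≥ 47) to hit 233.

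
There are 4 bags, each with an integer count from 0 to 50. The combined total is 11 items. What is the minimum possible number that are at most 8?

Let j be the number exceeding 8. Then the total is ≥ 9·j + 0·(4 − j) = 0 + 9j.
So 9j ≤ 11 and j ≤ 1; hence at least 4 − 1 = 3 are ≤ 8.
Exactly 3 works: 3 values at 0 and 1 at 9 total 9; raise one of the low values by 2 (still ≤ 8) to hit 11.

3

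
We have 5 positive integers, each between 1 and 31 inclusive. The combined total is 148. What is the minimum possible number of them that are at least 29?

3

Suppose at most 5 − j of them reach 29; then j values are ≤ 28 and the rest ≤ 31.
The total is then ≤ 28·j + 31·(5 − j) = 155 − 3j. For this to be ≥ 148 we need j ≤ 2, so at least 5 − 2 = 3 must reach 29.
Exactly 3 works: 3 values at 31 and 2 at 28 total 149; lower one of the high values by 1 (still ≥ 29) to hit 148.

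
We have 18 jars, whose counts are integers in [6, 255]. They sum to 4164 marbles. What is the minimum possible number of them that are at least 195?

12

If only k of them are at least 195, the other 18 − k are at most 194, so the total is at most k·255 + (18 − k)·194.
This must reach 4164, so k·255 + (18 − k)·194 ≥ 4164, giving k ≥ 12.
Exactly 12 works: 12 values at 255 and 6 at 194 total 4224; lower one of the high values by 60 (still ≥ 195) to hit 4164.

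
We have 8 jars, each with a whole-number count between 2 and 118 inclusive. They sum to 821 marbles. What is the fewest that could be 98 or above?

3

If only k of them are at least 98, the other 8 − k are at most 97, so the total is at most k·118 + (8 − k)·97.
This must reach 821, so k·118 + (8 − k)·97 ≥ 821, giving k ≥ 3.
Exactly 3 works: 3 values at 118 and 5 at 97 total 839; lower one of the high values by 18 (still ≥ 98) to hit 821.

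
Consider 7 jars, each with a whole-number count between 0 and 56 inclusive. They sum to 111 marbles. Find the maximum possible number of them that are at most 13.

6

Each value at 13 or below falls at least 56 − 13 = 43 short of the ceiling 56.
The ceiling total is 7 × 56 = 392, and we need 111, so at most ⌊(392 − 111)/43⌋ = 6 can be that low.
k = 6 is achieved by 6 values at 13 and 1 at 56, total 134; lower one of the 56's by 23 (still > 13) to reach 111.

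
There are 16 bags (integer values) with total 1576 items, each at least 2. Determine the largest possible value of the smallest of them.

98

The 16 values sum to 1576, so their minimum is at most ⌊1576/16⌋ = 98.
Equality holds with 8 values of 98 and 8 values of 99.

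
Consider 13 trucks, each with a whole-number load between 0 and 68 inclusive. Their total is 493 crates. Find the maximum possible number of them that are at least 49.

10

If k of the values are ≥ 49, the total is ≥ 49k + 0(13 − k).
Setting 49k + 0(13 − k) ≤ 493 gives 49k ≤ 493, so k ≤ 10.
k = 10 is achieved by 10 values at 49 and 3 at 0, total 490; add 3 to one value (staying below 49) to reach 493.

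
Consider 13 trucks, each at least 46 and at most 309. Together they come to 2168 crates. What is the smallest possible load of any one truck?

46

To make one truck as small as possible, make the other 12 as large as possible.
The other 12 can take up 12 × 309 = 3708 ≥ 2168 − 46, so one truck can sit at its floor of 46.
Achievable: one at 46 and the other 12 totalling 2122, which fits since 12 × 46 ≤ 2122 ≤ 12 × 309.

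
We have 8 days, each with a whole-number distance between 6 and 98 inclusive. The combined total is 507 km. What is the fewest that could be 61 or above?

If only k of them are at least 61, the other 8 − k are at most 60, so the total is at most k·98 + (8 − k)·60.
This must reach 507, so k·98 + (8 − k)·60 ≥ 507, giving k ≥ 1.
Exactly 1 works: 1 value at 98 and 7 at 60 total 518; lower one of the high values by 11 (still ≥ 61) to hit 507.

1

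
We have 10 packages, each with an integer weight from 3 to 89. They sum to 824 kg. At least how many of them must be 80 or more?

4

If only k of them are at least 80, the other 10 − k are at most 79, so the total is at most k·89 + (10 − k)·79.
This must reach 824, so k·89 + (10 − k)·79 ≥ 824, giving k ≥ 4.
Exactly 4 works: 4 values at 89 and 6 at 79 total 830; lower one of the high values by 6 (still ≥ 80) to hit 824.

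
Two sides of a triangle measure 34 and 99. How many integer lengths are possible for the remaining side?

The triangle inequality gives |34 − 99| < c < 34 + 99, i.e. 65 < c < 133.
So c can be any integer from 66 to 132: 67 values.

67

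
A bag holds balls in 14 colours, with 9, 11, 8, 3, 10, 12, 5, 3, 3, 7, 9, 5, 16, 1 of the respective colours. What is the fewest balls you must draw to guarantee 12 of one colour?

97

In the worst case you take as many as possible of each colour without reaching 12: 9 + 11 + 8 + 3 + 10 + 11 + 5 + 3 + 3 + 7 + 9 + 5 + 11 + 1 = 96.
The next one must give 12 of some colour, so 96 + 1 = 97.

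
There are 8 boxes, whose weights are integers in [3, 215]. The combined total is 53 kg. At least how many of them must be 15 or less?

If only k of them are at most 15, the other 8 − k are at least 16, so the total is at least (8 − k)·16 + k·3.
This is ≤ 53, so (8 − k)·16 + 3k ≤ 53, which gives k ≥ 6.
Exactly 6 works: 6 values at 3 and 2 at 16 total 50; raise one of the low values by 3 (still ≤ 15) to hit 53.

6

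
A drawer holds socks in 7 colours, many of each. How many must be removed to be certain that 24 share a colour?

162

In the worst case you draw 23 of each of the 7 colours: 7 × 23 = 161.
One more forces 24 of some colour, so 161 + 1 = 162.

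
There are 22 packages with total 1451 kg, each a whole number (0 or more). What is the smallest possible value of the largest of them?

Some value must be at least ⌈1451/22⌉ = 66, since 22 × 65 = 1430 < 1451.
Taking 1 copy of 65 and 21 copies of 66 gives exactly 1451, so 66 is attained.

66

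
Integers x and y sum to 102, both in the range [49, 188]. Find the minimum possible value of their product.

2597

Since x + y is fixed, pushing one of them to its bound minimizes the product.
At the endpoint x = 49, y = 102 − 49 = 53, so xy = 49 × 53 = 2597.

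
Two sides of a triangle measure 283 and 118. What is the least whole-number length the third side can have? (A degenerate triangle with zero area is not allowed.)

The third side must exceed |283 − 118| = 165.
The smallest integer above 165 is 166.

166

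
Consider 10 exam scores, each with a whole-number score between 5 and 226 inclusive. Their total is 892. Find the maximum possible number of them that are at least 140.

6

Suppose k of them are at least 140. Those contribute at least 140 each and the other 10 − k at least 5 each.
So the total is at least 140k + 5(10 − k) = 50 + 135k. This must be ≤ 892, giving k ≤ 6.
k = 6 is achieved by 6 values at 140 and 4 at 5, total 860; add 32 to one value (staying below 140) to reach 892.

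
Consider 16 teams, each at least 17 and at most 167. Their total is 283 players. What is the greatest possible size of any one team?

Maximizing one value means minimizing the remaining 15.
The other 15 contribute at least 15 × 17 = 255, leaving at most 283 − 255 = 28.
Since 28 ≤ 167, this is achievable: one at 28 and 15 at 17.

28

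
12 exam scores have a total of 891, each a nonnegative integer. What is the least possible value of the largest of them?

If every one of the 12 were at most 74, the total would be at most 12 × 74 = 888 < 891.
Equality holds with 3 values of 75 and 9 values of 74.

75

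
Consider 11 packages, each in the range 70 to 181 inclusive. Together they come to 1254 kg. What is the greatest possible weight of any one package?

To make one package as large as possible, make the other 10 as small as possible.
The other 10 contribute at least 10 × 70 = 700, leaving at most 1254 − 700 = 554.
But each package is capped at 181, so the maximum is 181.
Achievable: one at 181 and the other 10 totalling 1073, which fits since 10 × 70 ≤ 1073 ≤ 10 × 181.

181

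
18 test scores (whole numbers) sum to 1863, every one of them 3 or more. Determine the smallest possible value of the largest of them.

If every one of the 18 were at most 103, the total would be at most 18 × 103 = 1854 < 1863.
Equality holds with 9 values of 104 and 9 values of 103.

104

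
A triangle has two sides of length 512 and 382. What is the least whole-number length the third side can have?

131

The third side must exceed |512 − 382| = 130.
The smallest integer above 130 is 131.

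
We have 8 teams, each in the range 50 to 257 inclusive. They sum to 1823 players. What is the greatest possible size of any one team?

257

To make one team as large as possible, make the other 7 as small as possible.
The other 7 contribute at least 7 × 50 = 350, leaving at most 1823 − 350 = 1473.
But each team is capped at 257, so the maximum is 257.
Achievable: one at 257 and the other 7 totalling 1566, which fits since 7 × 50 ≤ 1566 ≤ 7 × 257.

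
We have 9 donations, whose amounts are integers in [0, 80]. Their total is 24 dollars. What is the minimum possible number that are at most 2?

1

If only k of them are at most 2, the other 9 − k are at least 3, so the total is at least (9 − k)·3 + k·0.
This is ≤ 24, so (9 − k)·3 + 0k ≤ 24, which gives k ≥ 1.
Exactly 1 works: 1 value at 0 and 8 at 3 total 24.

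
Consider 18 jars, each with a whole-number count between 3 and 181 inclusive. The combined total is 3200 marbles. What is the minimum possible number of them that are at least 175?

10

Each value short of 175 is at most 174, costing at least 181 − 174 = 7 against the maximum total of 3258.
We can afford to lose at most 3258 − 3200 = 58, so at most ⌊58/7⌋ = 8 fall short, and at least 10 are ≥ 175.
Exactly 10 works: 10 values at 181 and 8 at 174 total 3202; lower one of the high values by 2 (still ≥ 175) to hit 3200.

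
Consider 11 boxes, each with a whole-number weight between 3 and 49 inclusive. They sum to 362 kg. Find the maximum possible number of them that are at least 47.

7

With k values at 47 or above and the rest at least 3, the sum is at least 33 + 44k.
Since the sum is 362, we need 44k ≤ 329, i.e. k ≤ 7.
k = 7 is achieved by 7 values at 47 and 4 at 3, total 341; add 21 to one value (staying below 47) to reach 362.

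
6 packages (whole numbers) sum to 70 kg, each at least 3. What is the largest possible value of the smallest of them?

The 6 values sum to 70, so their minimum is at most ⌊70/6⌋ = 11.
Achievable: 2 of them at 11 and 4 at 12 total 70.

11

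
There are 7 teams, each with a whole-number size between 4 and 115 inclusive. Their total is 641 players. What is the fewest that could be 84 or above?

2

Each value short of 84 is at most 83, costing at least 115 − 83 = 32 against the maximum total of 805.
We can afford to lose at most 805 − 641 = 164, so at most ⌊164/32⌋ = 5 fall short, and at least 2 are ≥ 84.
Exactly 2 works: 2 values at 115 and 5 at 83 total 645; lower one of the high values by 4 (still ≥ 84) to hit 641.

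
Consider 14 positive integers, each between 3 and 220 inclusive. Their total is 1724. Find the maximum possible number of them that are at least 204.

8

With k values at 204 or above and the rest at least 3, the sum is at least 42 + 201k.
Since the sum is 1724, we need 201k ≤ 1682, i.e. k ≤ 8.
k = 8 is achieved by 8 values at 204 and 6 at 3, total 1650; add 74 to one value (staying below 204) to reach 1724.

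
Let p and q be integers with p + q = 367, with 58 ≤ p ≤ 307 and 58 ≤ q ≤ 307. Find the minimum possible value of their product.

For a fixed sum, pq is smallest when p and q are as far apart as possible.
The extreme feasible split is p = 60, q = 307, giving pq = 18420.

18420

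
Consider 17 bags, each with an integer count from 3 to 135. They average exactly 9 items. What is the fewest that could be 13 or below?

8

The total is 17 × 9 = 153.
Let j be the number exceeding 13. Then the total is ≥ 14·j + 3·(17 − j) = 51 + 11j.
So 11j ≤ 102 and j ≤ 9; hence at least 17 − 9 = 8 are ≤ 13.
Exactly 8 works: 8 values at 3 and 9 at 14 total 150; raise one of the low values by 3 (still ≤ 13) to hit 153.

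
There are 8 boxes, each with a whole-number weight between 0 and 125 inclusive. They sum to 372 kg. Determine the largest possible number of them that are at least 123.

3

If k of the values are ≥ 123, the total is ≥ 123k + 0(8 − k).
Setting 123k + 0(8 − k) ≤ 372 gives 123k ≤ 372, so k ≤ 3.
k = 3 is achieved by 3 values at 123 and 5 at 0, total 369; add 3 to one value (staying below 123) to reach 372.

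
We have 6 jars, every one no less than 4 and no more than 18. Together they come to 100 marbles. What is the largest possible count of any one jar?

Maximizing one value means minimizing the remaining 5.
The other 5 contribute at least 5 × 4 = 20, leaving at most 100 − 20 = 80.
But each jar is capped at 18, so the maximum is 18.
Achievable: one at 18 and the other 5 totalling 82, which fits since 5 × 4 ≤ 82 ≤ 5 × 18.

18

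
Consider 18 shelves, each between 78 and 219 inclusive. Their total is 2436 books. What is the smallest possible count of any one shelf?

78

To make one shelf as small as possible, make the other 17 as large as possible.
The other 17 can take up 17 × 219 = 3723 ≥ 2436 − 78, so one shelf can sit at its floor of 78.
Achievable: one at 78 and the other 17 totalling 2358, which fits since 17 × 78 ≤ 2358 ≤ 17 × 219.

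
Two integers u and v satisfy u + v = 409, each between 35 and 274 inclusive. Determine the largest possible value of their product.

41820

uv = u(409 − u) is maximized when u is as near 409/2 as the bounds allow.
Taking u = 204 and v = 205 (both in [35, 274]) gives uv = 41820.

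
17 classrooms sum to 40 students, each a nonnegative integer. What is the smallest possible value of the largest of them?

3

The 17 values sum to 40, so their maximum is at least ⌈40/17⌉ = 3.
Achievable: 6 of them at 3 and 11 at 2 total 40.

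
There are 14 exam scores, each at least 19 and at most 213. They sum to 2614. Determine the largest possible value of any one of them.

Maximizing one value means minimizing the remaining 13.
The other 13 contribute at least 13 × 19 = 247, leaving at most 2614 − 247 = 2367.
But each score is capped at 213, so the maximum is 213.
Achievable: one at 213 and the other 13 totalling 2401, which fits since 13 × 19 ≤ 2401 ≤ 13 × 213.

213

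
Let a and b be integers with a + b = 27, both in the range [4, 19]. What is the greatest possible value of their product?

182

With a + b fixed, ab peaks when the two are closest together.
Taking a = 13 and b = 14 (both in [4, 19]) gives ab = 182.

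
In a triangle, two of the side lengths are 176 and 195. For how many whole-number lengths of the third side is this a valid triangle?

351

The triangle inequality gives |176 − 195| < c < 176 + 195, i.e. 19 < c < 371.
So c can be any integer from 20 to 370: 351 values.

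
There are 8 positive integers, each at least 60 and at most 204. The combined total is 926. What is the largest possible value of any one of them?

To make one integer as large as possible, make the other 7 as small as possible.
The other 7 contribute at least 7 × 60 = 420, leaving at most 926 − 420 = 506.
But each integer is capped at 204, so the maximum is 204.
Achievable: one at 204 and the other 7 totalling 722, which fits since 7 × 60 ≤ 722 ≤ 7 × 204.

204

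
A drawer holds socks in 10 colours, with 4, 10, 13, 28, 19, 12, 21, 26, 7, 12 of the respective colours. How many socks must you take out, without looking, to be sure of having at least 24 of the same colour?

In the worst case you take as many as possible of each colour without reaching 24: 4 + 10 + 13 + 23 + 19 + 12 + 21 + 23 + 7 + 12 = 144.
The next one must give 24 of some colour, so 144 + 1 = 145.

145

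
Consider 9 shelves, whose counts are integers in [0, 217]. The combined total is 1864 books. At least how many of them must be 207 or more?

1

Each value short of 207 is at most 206, costing at least 217 − 206 = 11 against the maximum total of 1953.
We can afford to lose at most 1953 − 1864 = 89, so at most ⌊89/11⌋ = 8 fall short, and at least 1 are ≥ 207.
Exactly 1 works: 1 value at 217 and 8 at 206 total 1865; lower one of the high values by 1 (still ≥ 207) to hit 1864.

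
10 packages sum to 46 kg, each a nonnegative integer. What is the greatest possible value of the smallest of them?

The 10 values sum to 46, so their minimum is at most ⌊46/10⌋ = 4.
Taking 4 copies of 4 and 6 copies of 5 gives exactly 46, so 4 is attained.

4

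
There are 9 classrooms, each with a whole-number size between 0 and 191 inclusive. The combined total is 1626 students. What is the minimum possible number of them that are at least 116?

8

Each value short of 116 is at most 115, costing at least 191 − 115 = 76 against the maximum total of 1719.
We can afford to lose at most 1719 − 1626 = 93, so at most ⌊93/76⌋ = 1 fall short, and at least 8 are ≥ 116.
Exactly 8 works: 8 values at 191 and 1 at 115 total 1643; lower one of the high values by 17 (still ≥ 116) to hit 1626.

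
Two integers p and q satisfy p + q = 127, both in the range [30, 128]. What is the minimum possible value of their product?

2910

pq = p(127 − p) is concave in p, so over [30, 97] it is minimized at an endpoint.
At the endpoint p = 30, q = 127 − 30 = 97, so pq = 30 × 97 = 2910.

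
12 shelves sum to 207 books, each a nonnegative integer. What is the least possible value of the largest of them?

The 12 values sum to 207, so their maximum is at least ⌈207/12⌉ = 18.
Equality holds with 3 values of 18 and 9 values of 17.

18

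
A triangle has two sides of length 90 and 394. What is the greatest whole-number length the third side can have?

483

The third side must be less than 90 + 394 = 484.
The largest integer below 484 is 483.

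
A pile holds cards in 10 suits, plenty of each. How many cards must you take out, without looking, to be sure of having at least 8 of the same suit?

In the worst case you draw 7 of each of the 10 suits: 10 × 7 = 70.
One more forces 8 of some suit, so 70 + 1 = 71.

71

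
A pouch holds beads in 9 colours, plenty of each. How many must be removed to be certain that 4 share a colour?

In the worst case you draw 3 of each of the 9 colours: 9 × 3 = 27.
One more forces 4 of some colour, so 27 + 1 = 28.

28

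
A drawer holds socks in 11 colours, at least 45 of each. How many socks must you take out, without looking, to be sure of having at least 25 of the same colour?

265

In the worst case you draw 24 of each of the 11 colours: 11 × 24 = 264.
One more forces 25 of some colour, so 264 + 1 = 265.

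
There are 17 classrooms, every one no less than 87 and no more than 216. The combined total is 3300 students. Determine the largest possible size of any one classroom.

Maximizing one value means minimizing the remaining 16.
The other 16 contribute at least 16 × 87 = 1392, leaving at most 3300 − 1392 = 1908.
But each classroom is capped at 216, so the maximum is 216.
Achievable: one at 216 and the other 16 totalling 3084, which fits since 16 × 87 ≤ 3084 ≤ 16 × 216.

216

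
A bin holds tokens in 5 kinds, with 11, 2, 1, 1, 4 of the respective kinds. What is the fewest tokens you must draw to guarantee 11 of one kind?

19

In the worst case you take as many as possible of each kind without reaching 11: 10 + 2 + 1 + 1 + 4 = 18.
The next one must give 11 of some kind, so 18 + 1 = 19.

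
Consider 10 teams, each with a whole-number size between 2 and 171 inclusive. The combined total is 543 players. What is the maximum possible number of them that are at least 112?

If k of the values are ≥ 112, the total is ≥ 112k + 2(10 − k).
Setting 112k + 2(10 − k) ≤ 543 gives 110k ≤ 523, so k ≤ 4.
k = 4 is achieved by 4 values at 112 and 6 at 2, total 460; add 83 to one value (staying below 112) to reach 543.

4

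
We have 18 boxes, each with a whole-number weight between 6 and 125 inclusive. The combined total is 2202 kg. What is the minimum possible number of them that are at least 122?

Suppose at most 18 − j of them reach 122; then j values are ≤ 121 and the rest ≤ 125.
The total is then ≤ 121·j + 125·(18 − j) = 2250 − 4j. For this to be ≥ 2202 we need j ≤ 12, so at least 18 − 12 = 6 must reach 122.
Exactly 6 works: 6 values at 125 and 12 at 121 total 2202.

6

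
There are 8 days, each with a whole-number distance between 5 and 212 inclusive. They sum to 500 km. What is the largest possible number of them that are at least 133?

If k of the values are ≥ 133, the total is ≥ 133k + 5(8 − k).
Setting 133k + 5(8 − k) ≤ 500 gives 128k ≤ 460, so k ≤ 3.
k = 3 is achieved by 3 values at 133 and 5 at 5, total 424; add 76 to one value (staying below 133) to reach 500.

3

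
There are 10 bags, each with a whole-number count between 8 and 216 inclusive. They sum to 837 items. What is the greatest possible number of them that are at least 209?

3

With k values at 209 or above and the rest at least 8, the sum is at least 80 + 201k.
Since the sum is 837, we need 201k ≤ 757, i.e. k ≤ 3.
k = 3 is achieved by 3 values at 209 and 7 at 8, total 683; add 154 to one value (staying below 209) to reach 837.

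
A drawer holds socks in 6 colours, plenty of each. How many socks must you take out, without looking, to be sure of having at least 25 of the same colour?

145

You could draw 24 of every colour without reaching 25 of any — 144 in all.
One more forces 25 of some colour, so 144 + 1 = 145.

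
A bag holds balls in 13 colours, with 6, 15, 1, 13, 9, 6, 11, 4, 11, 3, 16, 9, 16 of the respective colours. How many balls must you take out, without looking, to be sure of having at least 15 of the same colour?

116

In the worst case you take as many as possible of each colour without reaching 15: 6 + 14 + 1 + 13 + 9 + 6 + 11 + 4 + 11 + 3 + 14 + 9 + 14 = 115.
The next one must give 15 of some colour, so 115 + 1 = 116.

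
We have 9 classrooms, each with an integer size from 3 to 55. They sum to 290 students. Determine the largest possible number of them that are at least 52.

With k values at 52 or above and the rest at least 3, the sum is at least 27 + 49k.
Since the sum is 290, we need 49k ≤ 263, i.e. k ≤ 5.
k = 5 is achieved by 5 values at 52 and 4 at 3, total 272; add 18 to one value (staying below 52) to reach 290.

5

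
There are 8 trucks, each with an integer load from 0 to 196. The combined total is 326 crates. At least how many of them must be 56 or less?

Each value above 56 is at least 57, contributing at least 57 − 0 = 57 above the floor 0.
The sum exceeds the floor total 0 by 326, so at most ⌊326/57⌋ = 5 exceed 56, and at least 3 are ≤ 56.
Exactly 3 works: 3 values at 0 and 5 at 57 total 285; raise one of the low values by 41 (still ≤ 56) to hit 326.

3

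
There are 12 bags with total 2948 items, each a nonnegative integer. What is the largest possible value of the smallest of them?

The average is 2948/12 < 246, so some value is ≤ 245.
Equality holds with 4 values of 245 and 8 values of 246.

245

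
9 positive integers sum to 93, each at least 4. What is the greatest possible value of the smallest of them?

The average is 93/9 < 11, so some value is ≤ 10.
Taking 6 copies of 10 and 3 copies of 11 gives exactly 93, so 10 is attained.

10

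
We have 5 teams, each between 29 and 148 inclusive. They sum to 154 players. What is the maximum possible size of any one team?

To make one team as large as possible, make the other 4 as small as possible.
The other 4 contribute at least 4 × 29 = 116, leaving at most 154 − 116 = 38.
Since 38 ≤ 148, this is achievable: one at 38 and 4 at 29.

38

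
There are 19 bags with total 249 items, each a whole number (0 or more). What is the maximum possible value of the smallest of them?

13

If every one of the 19 were at least 14, the total would be at least 19 × 14 = 266 > 249.
Equality holds with 17 values of 13 and 2 values of 14.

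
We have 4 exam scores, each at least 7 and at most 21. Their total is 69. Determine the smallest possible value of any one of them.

7

Minimizing one value means maximizing the remaining 3.
The other 3 can take up 3 × 21 = 63 ≥ 69 − 7, so one score can sit at its floor of 7.
Achievable: one at 7 and the other 3 totalling 62, which fits since 3 × 7 ≤ 62 ≤ 3 × 21.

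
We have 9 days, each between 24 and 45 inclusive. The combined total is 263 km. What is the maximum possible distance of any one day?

45

Maximizing one value means minimizing the remaining 8.
The other 8 contribute at least 8 × 24 = 192, leaving at most 263 − 192 = 71.
But each day is capped at 45, so the maximum is 45.
Achievable: one at 45 and the other 8 totalling 218, which fits since 8 × 24 ≤ 218 ≤ 8 × 45.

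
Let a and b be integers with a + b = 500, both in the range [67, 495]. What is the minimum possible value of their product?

29011

For a fixed sum, ab is smallest when a and b are as far apart as possible.
At the endpoint a = 67, b = 500 − 67 = 433, so ab = 67 × 433 = 29011.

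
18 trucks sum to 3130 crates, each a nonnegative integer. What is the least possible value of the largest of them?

174

The 18 values sum to 3130, so their maximum is at least ⌈3130/18⌉ = 174.
Equality holds with 16 values of 174 and 2 values of 173.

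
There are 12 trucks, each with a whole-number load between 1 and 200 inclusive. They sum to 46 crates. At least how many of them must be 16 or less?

10

If only k of them are at most 16, the other 12 − k are at least 17, so the total is at least (12 − k)·17 + k·1.
This is ≤ 46, so (12 − k)·17 + 1k ≤ 46, which gives k ≥ 10.
Exactly 10 works: 10 values at 1 and 2 at 17 total 44; raise one of the low values by 2 (still ≤ 16) to hit 46.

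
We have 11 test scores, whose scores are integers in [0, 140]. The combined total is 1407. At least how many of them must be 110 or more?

7

If only k of them are at least 110, the other 11 − k are at most 109, so the total is at most k·140 + (11 − k)·109.
This must reach 1407, so k·140 + (11 − k)·109 ≥ 1407, giving k ≥ 7.
Exactly 7 works: 7 values at 140 and 4 at 109 total 1416; lower one of the high values by 9 (still ≥ 110) to hit 1407.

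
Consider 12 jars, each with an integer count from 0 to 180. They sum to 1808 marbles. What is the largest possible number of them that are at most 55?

2

Suppose k of them are at most 55. Those contribute at most 55 each and the rest at most 180 each.
So the total is at most 55k + 180(12 − k) = 2160 − 125k. This must still be ≥ 1808, so k ≤ 2.
k = 2 is achieved by 2 values at 55 and 10 at 180, total 1910; lower one of the 180's by 102 (still > 55) to reach 1808.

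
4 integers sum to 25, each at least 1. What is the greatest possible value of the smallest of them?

6

The 4 values sum to 25, so their minimum is at most ⌊25/4⌋ = 6.
Equality holds with 3 values of 6 and 1 value of 7.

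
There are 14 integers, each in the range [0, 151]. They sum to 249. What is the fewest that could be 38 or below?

8

If only k of them are at most 38, the other 14 − k are at least 39, so the total is at least (14 − k)·39 + k·0.
This is ≤ 249, so (14 − k)·39 + 0k ≤ 249, which gives k ≥ 8.
Exactly 8 works: 8 values at 0 and 6 at 39 total 234; raise one of the low values by 15 (still ≤ 38) to hit 249.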